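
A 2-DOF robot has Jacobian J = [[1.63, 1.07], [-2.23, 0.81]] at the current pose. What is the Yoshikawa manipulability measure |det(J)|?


det(J) = 1.63*0.81 - (1.07)*(-2.23) = 3.7064
|det(J)| = 3.7064

3.7064


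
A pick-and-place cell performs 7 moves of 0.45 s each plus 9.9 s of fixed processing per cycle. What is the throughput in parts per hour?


T_cycle = 7*0.45 + 9.9 = 13.0500 s
rate = 3600/T = 275.8621

275.8621 parts/hour


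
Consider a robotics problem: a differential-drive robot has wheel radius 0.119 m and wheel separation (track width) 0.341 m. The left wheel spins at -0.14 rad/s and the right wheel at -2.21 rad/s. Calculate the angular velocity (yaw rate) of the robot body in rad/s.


omega = r*(wR - wL)/L = 0.119*(-2.21 - (-0.14))/0.341 = -0.7224

-0.7224 rad/s


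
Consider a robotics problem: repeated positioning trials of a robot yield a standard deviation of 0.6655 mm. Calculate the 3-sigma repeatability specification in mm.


repeatability = 3*sigma = 3*0.6655 = 1.9965

1.9965 mm


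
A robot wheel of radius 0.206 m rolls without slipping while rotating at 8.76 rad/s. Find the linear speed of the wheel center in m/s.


v = omega * r = 8.76 * 0.206 = 1.8046

1.8046 m/s


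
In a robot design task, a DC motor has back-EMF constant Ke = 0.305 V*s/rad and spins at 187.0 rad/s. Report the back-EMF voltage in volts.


V_emf = Ke * omega = 0.305*187.0 = 57.0350

57.0350 V


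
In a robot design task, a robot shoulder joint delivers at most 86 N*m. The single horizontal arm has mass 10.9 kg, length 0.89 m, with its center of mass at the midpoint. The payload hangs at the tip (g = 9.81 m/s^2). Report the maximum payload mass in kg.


tau_arm = m_arm*g*(L/2) = 10.9*9.81*0.89/2 = 47.5834 N*m
tau_payload = tau_max - tau_arm = 86 - 47.5834 = 38.4166
m_payload = tau_payload / (g*L) = 38.4166 / (9.81*0.89) = 4.4001

4.4001 kg


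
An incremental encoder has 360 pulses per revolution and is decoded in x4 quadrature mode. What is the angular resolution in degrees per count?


resolution = 360 / (PPR * 4) = 360 / 1440 = 0.2500

0.2500 degrees


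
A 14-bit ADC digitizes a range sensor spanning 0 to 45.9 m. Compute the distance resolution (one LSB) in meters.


res = range / 2^n = 45.9/2^14 = 45.9/16384 = 0.0028

0.0028 m


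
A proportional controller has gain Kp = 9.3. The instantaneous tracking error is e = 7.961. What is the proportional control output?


u_P = Kp * e = 9.3 * 7.961 = 74.0373

74.0373


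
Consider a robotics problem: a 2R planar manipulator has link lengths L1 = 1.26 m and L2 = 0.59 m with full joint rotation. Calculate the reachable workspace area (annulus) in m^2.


r_max = L1 + L2 = 1.8500, r_min = |L1 - L2| = 0.6700
A = pi*(r_max^2 - r_min^2) = pi*(3.4225 - 0.4489) = 9.3418

9.3418 m^2


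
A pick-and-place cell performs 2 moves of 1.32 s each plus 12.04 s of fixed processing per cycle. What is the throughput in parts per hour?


T_cycle = 2*1.32 + 12.04 = 14.6800 s
rate = 3600/T = 245.2316

245.2316 parts/hour


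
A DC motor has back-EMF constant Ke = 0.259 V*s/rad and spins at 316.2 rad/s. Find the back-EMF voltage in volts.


V_emf = Ke * omega = 0.259*316.2 = 81.8958

81.8958 V


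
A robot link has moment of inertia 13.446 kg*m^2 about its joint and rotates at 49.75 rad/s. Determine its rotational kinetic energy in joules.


KE = (1/2)*I*omega^2 = 0.5*13.446*49.75^2 = 16639.8452

16639.8452 J


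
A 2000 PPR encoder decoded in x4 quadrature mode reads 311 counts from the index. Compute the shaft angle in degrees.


angle = counts * 360 / (PPR*4) = 311 * 360 / 8000 = 13.9950

13.9950 degrees


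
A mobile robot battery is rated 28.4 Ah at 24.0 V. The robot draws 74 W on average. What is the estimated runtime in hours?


E = 28.4*24.0 = 681.6000 Wh
t = E/P = 681.6000/74 = 9.2108

9.2108 hours


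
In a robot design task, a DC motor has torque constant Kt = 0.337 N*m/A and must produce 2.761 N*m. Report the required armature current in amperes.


I = tau / Kt = 2.761/0.337 = 8.1929

8.1929 A


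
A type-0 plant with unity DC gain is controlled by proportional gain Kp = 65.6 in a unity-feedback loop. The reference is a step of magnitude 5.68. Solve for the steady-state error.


e_ss = R/(1 + Kp) = 5.68/(1 + 65.6) = 5.68/66.6000 = 0.0853

0.0853


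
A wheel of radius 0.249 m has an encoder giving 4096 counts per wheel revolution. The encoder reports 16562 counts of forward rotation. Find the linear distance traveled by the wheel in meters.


revs = 16562/4096 = 4.043457
d = revs * 2*pi*r = 4.043457 * 2*pi*0.249 = 6.3260

6.3260 m


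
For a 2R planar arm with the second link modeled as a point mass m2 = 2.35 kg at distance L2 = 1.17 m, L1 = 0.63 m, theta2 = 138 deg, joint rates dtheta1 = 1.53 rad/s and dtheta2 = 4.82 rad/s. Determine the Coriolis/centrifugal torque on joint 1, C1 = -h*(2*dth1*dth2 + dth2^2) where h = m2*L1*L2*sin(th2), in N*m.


h = m2*L1*L2*sin(th2) = 2.35*0.63*1.17*sin(138 deg) = 1.159058
C1 = -h*(2*1.53*4.82 + 4.82^2) = -1.159058*37.9816 = -44.0229

-44.0229 N*m


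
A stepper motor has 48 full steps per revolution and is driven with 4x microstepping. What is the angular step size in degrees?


step = 360/(48*4) = 360/192 = 1.8750

1.8750 degrees


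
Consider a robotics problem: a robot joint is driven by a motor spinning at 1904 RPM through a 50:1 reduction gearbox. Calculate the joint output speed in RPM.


omega_joint = omega_motor / N = 1904 / 50 = 38.0800

38.0800 RPM


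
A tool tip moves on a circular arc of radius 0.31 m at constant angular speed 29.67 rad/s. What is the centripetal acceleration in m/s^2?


a_c = omega^2 * r = 29.67^2 * 0.31 = 272.8958

272.8958 m/s^2


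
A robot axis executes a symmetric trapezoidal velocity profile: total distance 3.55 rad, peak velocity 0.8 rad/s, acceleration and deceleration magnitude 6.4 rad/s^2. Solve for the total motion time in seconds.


t_acc = v/a = 0.8/6.4 = 0.125000 s
d_acc = v^2/(2a) = 0.050000 rad (each ramp)
d_cruise = 3.55 - 2*0.050000 = 3.450000 rad
t_cruise = 3.450000/0.8 = 4.312500 s
t_total = 2*0.125000 + 4.312500 = 4.5625

4.5625 s


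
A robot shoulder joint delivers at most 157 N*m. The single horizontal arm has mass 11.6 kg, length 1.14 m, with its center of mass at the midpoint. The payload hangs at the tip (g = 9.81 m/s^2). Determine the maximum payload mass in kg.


tau_arm = m_arm*g*(L/2) = 11.6*9.81*1.14/2 = 64.8637 N*m
tau_payload = tau_max - tau_arm = 157 - 64.8637 = 92.1363
m_payload = tau_payload / (g*L) = 92.1363 / (9.81*1.14) = 8.2387

8.2387 kg


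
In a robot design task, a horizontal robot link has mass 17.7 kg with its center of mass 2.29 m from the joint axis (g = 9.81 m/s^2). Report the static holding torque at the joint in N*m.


tau = m*g*L = 17.7 * 9.81 * 2.29 = 397.6287

397.6287 N*m


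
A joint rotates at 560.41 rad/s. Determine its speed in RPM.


RPM = 560.41 * 60/(2*pi) = 5351.5213

5351.5213 RPM


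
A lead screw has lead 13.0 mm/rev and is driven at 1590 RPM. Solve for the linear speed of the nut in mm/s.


v = lead * (RPM/60) = 13.0*1590/60 = 344.5000

344.5000 mm/s


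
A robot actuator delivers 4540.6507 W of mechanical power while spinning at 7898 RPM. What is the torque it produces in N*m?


omega = 7898 * 2*pi/60 = 827.076626 rad/s
tau = P / omega = 4540.6507 / 827.076626 = 5.4900

5.4900 N*m


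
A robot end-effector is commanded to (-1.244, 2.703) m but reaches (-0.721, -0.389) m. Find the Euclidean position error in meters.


dx = -0.721 - (-1.244) = 0.5230, dy = -0.389 - (2.703) = -3.0920
err = sqrt(0.273529 + 9.560464) = 3.1359

3.1359 m


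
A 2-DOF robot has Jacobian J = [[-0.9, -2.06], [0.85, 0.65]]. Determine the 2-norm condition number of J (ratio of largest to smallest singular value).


JJ^T eigenvalues: trace(JJ^T) = 6.1986, det(JJ^T) = det(J)^2 = 1.35955600
s_max^2 = (6.1986 + sqrt(32.98441796))/2 = 5.97090312
s_min^2 = (6.1986 - sqrt(32.98441796))/2 = 0.22769688
kappa = s_max/s_min = sqrt(5.97090312/0.22769688) = 5.1208

5.1208


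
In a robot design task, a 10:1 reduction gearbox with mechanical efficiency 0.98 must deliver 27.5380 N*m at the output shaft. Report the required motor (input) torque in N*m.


tau_in = tau_out / (N * eta) = 27.5380 / (10 * 0.98) = 2.8100

2.8100 N*m


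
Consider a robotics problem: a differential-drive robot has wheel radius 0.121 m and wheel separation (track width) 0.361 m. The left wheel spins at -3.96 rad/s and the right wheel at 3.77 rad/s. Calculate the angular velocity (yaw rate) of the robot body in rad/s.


omega = r*(wR - wL)/L = 0.121*(3.77 - (-3.96))/0.361 = 2.5909

2.5909 rad/s


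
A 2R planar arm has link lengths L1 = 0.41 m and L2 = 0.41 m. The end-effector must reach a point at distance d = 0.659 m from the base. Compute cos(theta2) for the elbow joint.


cos(th2) = (d^2 - L1^2 - L2^2)/(2*L1*L2) = (0.659^2 - 0.41^2 - 0.41^2)/(2*0.41*0.41) = 0.2917

0.2917


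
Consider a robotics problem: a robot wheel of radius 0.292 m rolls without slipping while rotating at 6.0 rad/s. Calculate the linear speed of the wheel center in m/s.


v = omega * r = 6.0 * 0.292 = 1.7520

1.7520 m/s


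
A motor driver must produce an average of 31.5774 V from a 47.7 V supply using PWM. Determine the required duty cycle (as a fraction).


D = V_avg/V_supply = 31.5774/47.7 = 0.6620

0.6620


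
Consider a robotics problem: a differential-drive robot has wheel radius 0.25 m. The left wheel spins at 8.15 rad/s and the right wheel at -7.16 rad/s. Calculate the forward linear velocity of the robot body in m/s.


v = r*(wR + wL)/2 = 0.25*(-7.16 + 8.15)/2 = 0.1238

0.1238 m/s


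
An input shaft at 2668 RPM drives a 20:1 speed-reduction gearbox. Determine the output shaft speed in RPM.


omega_out = omega_in / N = 2668 / 20 = 133.4000

133.4000 RPM


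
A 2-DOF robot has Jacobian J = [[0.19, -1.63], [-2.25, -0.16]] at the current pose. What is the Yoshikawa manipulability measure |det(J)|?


det(J) = 0.19*-0.16 - (-1.63)*(-2.25) = -3.6979
|det(J)| = 3.6979

3.6979


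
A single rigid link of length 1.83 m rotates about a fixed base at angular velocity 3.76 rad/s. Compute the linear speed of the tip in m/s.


v = L*omega = 1.83 * 3.76 = 6.8808

6.8808 m/s


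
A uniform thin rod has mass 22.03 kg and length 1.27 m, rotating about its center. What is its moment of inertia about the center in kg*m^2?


I = (1/12)*m*L^2 = (1/12)*22.03*1.27^2 = 2.9610

2.9610 kg*m^2


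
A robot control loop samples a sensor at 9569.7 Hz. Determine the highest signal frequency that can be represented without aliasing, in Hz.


f_max = f_s/2 = 9569.7/2 = 4784.8500

4784.8500 Hz


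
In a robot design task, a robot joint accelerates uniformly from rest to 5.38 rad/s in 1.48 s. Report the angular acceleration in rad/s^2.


alpha = delta_omega / t = 5.38 / 1.48 = 3.6351

3.6351 rad/s^2


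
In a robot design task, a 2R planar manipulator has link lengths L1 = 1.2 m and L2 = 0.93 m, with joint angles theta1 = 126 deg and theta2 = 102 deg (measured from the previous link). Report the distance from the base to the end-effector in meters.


x = L1*cos(th1) + L2*cos(th1+th2) = -1.327634
y = L1*sin(th1) + L2*sin(th1+th2) = 0.279696
d = sqrt(x^2 + y^2) = sqrt(1.762612 + 0.078230) = 1.3568

1.3568 m


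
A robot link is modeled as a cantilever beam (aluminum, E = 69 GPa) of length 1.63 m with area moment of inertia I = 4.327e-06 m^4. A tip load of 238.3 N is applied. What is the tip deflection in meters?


delta = F*L^3/(3*E*I) = 238.3*1.63^3/(3*6.900e+10*4.327e-06)
      = 1032.0170101/895689 = 0.0012

0.0012 m


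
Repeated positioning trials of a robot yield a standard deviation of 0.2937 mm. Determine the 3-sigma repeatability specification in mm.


repeatability = 3*sigma = 3*0.2937 = 0.8811

0.8811 mm


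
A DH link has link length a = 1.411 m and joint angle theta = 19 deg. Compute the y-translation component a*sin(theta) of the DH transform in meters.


a*sin(theta) = 1.411*sin(19 deg) = 0.4594

0.4594 m


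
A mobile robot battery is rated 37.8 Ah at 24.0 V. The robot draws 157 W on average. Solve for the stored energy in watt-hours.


E = capacity * V = 37.8*24.0 = 907.2000

907.2000 Wh


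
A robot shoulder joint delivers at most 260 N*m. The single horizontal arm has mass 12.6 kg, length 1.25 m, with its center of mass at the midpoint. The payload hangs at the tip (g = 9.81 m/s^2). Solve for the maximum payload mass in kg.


tau_arm = m_arm*g*(L/2) = 12.6*9.81*1.25/2 = 77.2538 N*m
tau_payload = tau_max - tau_arm = 260 - 77.2538 = 182.7462
m_payload = tau_payload / (g*L) = 182.7462 / (9.81*1.25) = 14.9029

14.9029 kg


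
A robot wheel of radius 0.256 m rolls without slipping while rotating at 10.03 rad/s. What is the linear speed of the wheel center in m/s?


v = omega * r = 10.03 * 0.256 = 2.5677

2.5677 m/s


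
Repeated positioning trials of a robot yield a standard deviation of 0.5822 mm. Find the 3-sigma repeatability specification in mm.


repeatability = 3*sigma = 3*0.5822 = 1.7466

1.7466 mm


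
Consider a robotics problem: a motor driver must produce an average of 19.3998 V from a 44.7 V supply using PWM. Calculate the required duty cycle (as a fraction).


D = V_avg/V_supply = 19.3998/44.7 = 0.4340

0.4340


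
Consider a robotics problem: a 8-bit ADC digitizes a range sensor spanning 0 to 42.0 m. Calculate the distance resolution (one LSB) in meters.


res = range / 2^n = 42.0/2^8 = 42.0/256 = 0.1641

0.1641 m


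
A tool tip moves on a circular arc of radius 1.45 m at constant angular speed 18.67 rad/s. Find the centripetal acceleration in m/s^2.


a_c = omega^2 * r = 18.67^2 * 1.45 = 505.4249

505.4249 m/s^2


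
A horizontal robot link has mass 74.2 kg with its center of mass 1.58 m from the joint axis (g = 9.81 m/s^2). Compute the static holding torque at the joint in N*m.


tau = m*g*L = 74.2 * 9.81 * 1.58 = 1150.0852

1150.0852 N*m


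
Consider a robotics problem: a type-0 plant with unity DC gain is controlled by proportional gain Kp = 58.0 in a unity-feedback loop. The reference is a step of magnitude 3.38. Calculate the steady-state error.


e_ss = R/(1 + Kp) = 3.38/(1 + 58.0) = 3.38/59.0000 = 0.0573

0.0573


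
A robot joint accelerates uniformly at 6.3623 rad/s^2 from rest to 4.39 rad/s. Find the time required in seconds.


t = delta_omega / alpha = 4.39 / 6.3623 = 0.6900

0.6900 s


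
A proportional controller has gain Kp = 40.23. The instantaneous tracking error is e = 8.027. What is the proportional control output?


u_P = Kp * e = 40.23 * 8.027 = 322.9262

322.9262


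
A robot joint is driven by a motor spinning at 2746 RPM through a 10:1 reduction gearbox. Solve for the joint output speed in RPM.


omega_joint = omega_motor / N = 2746 / 10 = 274.6000

274.6000 RPM


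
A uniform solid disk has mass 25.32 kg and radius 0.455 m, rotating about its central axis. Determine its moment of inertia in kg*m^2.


I = (1/2)*m*R^2 = 0.5*25.32*0.455^2 = 2.6209

2.6209 kg*m^2


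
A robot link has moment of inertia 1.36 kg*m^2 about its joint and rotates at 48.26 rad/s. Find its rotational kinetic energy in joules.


KE = (1/2)*I*omega^2 = 0.5*1.36*48.26^2 = 1583.7388

1583.7388 J


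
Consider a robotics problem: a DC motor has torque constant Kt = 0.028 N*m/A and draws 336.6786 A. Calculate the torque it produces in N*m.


tau = Kt * I = 0.028*336.6786 = 9.4270

9.4270 N*m


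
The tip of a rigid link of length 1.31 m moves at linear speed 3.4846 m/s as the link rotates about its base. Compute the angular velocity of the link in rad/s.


omega = v / L = 3.4846 / 1.31 = 2.6600

2.6600 rad/s


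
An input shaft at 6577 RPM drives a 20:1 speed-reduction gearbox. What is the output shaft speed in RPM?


omega_out = omega_in / N = 6577 / 20 = 328.8500

328.8500 RPM


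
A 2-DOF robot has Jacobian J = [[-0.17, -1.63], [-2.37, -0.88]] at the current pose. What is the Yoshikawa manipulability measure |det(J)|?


det(J) = -0.17*-0.88 - (-1.63)*(-2.37) = -3.7135
|det(J)| = 3.7135

3.7135


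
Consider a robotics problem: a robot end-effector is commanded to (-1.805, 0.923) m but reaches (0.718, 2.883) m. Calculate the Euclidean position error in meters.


dx = 0.718 - (-1.805) = 2.5230, dy = 2.883 - (0.923) = 1.9600
err = sqrt(6.365529 + 3.841600) = 3.1949

3.1949 m


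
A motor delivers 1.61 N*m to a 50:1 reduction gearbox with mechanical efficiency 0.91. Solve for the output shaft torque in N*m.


tau_out = tau_in * N * eta = 1.61 * 50 * 0.91 = 73.2550

73.2550 N*m


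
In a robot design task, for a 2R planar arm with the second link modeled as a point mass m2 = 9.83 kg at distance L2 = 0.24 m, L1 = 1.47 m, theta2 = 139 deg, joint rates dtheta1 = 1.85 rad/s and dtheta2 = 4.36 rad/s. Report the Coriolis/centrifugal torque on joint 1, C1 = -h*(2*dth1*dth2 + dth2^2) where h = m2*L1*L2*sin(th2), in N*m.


h = m2*L1*L2*sin(th2) = 9.83*1.47*0.24*sin(139 deg) = 2.275228
C1 = -h*(2*1.85*4.36 + 4.36^2) = -2.275228*35.1416 = -79.9552

-79.9552 N*m


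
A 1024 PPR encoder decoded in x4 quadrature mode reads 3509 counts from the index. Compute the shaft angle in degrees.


angle = counts * 360 / (PPR*4) = 3509 * 360 / 4096 = 308.4082

308.4082 degrees


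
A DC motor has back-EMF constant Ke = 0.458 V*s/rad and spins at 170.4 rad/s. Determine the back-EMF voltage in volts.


V_emf = Ke * omega = 0.458*170.4 = 78.0432

78.0432 V


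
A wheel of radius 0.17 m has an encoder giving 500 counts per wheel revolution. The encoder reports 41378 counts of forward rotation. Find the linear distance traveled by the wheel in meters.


revs = 41378/500 = 82.756000
d = revs * 2*pi*r = 82.756000 * 2*pi*0.17 = 88.3951

88.3951 m


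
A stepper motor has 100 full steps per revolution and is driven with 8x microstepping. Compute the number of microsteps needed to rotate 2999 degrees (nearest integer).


step_size = 360/(100*8) = 360/800 = 0.450000 deg
n = 2999/(360/800) = 2999*800/360 = 6664.4444 -> 6664

6664 steps


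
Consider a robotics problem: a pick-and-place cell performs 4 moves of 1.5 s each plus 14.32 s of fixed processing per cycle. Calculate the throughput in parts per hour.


T_cycle = 4*1.5 + 14.32 = 20.3200 s
rate = 3600/T = 177.1654

177.1654 parts/hour


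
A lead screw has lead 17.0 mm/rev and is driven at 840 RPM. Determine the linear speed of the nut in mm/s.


v = lead * (RPM/60) = 17.0*840/60 = 238.0000

238.0000 mm/s


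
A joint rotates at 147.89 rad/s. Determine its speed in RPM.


RPM = 147.89 * 60/(2*pi) = 1412.2455

1412.2455 RPM


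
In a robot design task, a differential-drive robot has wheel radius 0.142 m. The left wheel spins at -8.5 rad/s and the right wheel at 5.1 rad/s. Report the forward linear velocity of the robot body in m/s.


v = r*(wR + wL)/2 = 0.142*(5.1 + -8.5)/2 = -0.2414

-0.2414 m/s


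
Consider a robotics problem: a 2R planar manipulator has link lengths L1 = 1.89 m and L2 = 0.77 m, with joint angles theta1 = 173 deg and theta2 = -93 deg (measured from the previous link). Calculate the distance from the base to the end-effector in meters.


x = L1*cos(th1) + L2*cos(th1+th2) = -1.742203
y = L1*sin(th1) + L2*sin(th1+th2) = 0.988635
d = sqrt(x^2 + y^2) = sqrt(3.035271 + 0.977399) = 2.0032

2.0032 m


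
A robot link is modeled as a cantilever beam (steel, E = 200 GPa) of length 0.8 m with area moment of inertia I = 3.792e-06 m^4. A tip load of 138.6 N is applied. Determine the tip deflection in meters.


delta = F*L^3/(3*E*I) = 138.6*0.8^3/(3*2.000e+11*3.792e-06)
      = 70.9632/2275200 = 3.1190e-05

3.1190e-05 m


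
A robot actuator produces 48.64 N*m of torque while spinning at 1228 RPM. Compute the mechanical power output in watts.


omega = 1228 * 2*pi/60 = 128.595859 rad/s
P = tau * omega = 48.64 * 128.595859 = 6254.9026

6254.9026 W


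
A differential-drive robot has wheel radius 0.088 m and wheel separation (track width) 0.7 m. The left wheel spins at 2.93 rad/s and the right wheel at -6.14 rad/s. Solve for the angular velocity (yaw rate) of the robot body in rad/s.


omega = r*(wR - wL)/L = 0.088*(-6.14 - (2.93))/0.7 = -1.1402

-1.1402 rad/s


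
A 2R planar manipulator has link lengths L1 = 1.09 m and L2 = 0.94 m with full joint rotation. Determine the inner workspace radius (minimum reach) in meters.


r_min = |L1 - L2| = |1.09 - 0.94| = 0.1500

0.1500 m


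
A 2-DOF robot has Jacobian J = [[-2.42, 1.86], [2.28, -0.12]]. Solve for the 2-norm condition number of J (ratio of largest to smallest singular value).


JJ^T eigenvalues: trace(JJ^T) = 14.5288, det(JJ^T) = det(J)^2 = 15.60566016
s_max^2 = (14.5288 + sqrt(148.66338880))/2 = 13.36077984
s_min^2 = (14.5288 - sqrt(148.66338880))/2 = 1.16802016
kappa = s_max/s_min = sqrt(13.36077984/1.16802016) = 3.3821

3.3821


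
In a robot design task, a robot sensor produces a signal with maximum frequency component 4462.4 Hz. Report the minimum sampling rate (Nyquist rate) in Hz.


f_s,min = 2*f_max = 2*4462.4 = 8924.8000

8924.8000 Hz


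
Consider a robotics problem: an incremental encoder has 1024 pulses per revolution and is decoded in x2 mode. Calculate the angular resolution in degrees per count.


resolution = 360 / (PPR * 2) = 360 / 2048 = 0.1758

0.1758 degrees


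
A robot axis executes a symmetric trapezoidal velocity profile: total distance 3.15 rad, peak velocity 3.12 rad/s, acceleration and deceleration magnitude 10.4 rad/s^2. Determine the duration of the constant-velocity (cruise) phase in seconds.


t_acc = v/a = 0.300000 s, d_acc = v^2/(2a) = 0.468000 rad each
d_cruise = 3.15 - 2*0.468000 = 2.214000 rad
t_cruise = d_cruise/v = 2.214000/3.12 = 0.7096

0.7096 s


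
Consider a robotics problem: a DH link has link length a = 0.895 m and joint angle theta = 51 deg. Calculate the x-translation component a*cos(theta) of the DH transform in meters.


a*cos(theta) = 0.895*cos(51 deg) = 0.5632

0.5632 m


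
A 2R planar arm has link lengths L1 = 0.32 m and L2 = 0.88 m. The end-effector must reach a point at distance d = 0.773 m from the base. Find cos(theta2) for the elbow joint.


cos(th2) = (d^2 - L1^2 - L2^2)/(2*L1*L2) = (0.773^2 - 0.32^2 - 0.88^2)/(2*0.32*0.88) = -0.4959

-0.4959


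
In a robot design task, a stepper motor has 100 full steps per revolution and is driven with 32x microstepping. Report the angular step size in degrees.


step = 360/(100*32) = 360/3200 = 0.1125

0.1125 degrees


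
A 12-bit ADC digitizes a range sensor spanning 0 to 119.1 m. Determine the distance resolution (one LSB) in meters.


res = range / 2^n = 119.1/2^12 = 119.1/4096 = 0.0291

0.0291 m


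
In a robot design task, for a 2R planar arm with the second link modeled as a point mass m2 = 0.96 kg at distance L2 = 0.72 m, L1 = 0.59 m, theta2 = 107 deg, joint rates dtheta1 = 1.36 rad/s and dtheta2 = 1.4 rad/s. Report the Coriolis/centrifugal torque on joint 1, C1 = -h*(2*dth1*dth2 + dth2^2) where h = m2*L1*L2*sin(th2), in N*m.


h = m2*L1*L2*sin(th2) = 0.96*0.59*0.72*sin(107 deg) = 0.389989
C1 = -h*(2*1.36*1.4 + 1.4^2) = -0.389989*5.7680 = -2.2495

-2.2495 N*m


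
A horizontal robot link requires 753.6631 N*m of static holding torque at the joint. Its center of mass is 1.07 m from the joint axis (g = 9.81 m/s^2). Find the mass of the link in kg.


m = tau / (g*L) = 753.6631 / (9.81 * 1.07) = 71.8000

71.8000 kg


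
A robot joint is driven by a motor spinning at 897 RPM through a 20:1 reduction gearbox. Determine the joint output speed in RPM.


omega_joint = omega_motor / N = 897 / 20 = 44.8500

44.8500 RPM


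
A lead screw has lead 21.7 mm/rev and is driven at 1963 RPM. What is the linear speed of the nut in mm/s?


v = lead * (RPM/60) = 21.7*1963/60 = 709.9517

709.9517 mm/s


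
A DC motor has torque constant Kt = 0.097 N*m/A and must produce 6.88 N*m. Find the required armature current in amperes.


I = tau / Kt = 6.88/0.097 = 70.9278

70.9278 A


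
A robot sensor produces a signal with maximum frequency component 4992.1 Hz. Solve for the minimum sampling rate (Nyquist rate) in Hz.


f_s,min = 2*f_max = 2*4992.1 = 9984.2000

9984.2000 Hz


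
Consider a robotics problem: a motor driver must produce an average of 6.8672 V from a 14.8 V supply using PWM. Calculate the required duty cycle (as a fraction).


D = V_avg/V_supply = 6.8672/14.8 = 0.4640

0.4640


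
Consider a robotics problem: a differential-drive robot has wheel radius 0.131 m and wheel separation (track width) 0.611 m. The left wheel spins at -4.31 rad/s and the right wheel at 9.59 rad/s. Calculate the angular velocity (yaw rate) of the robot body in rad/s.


omega = r*(wR - wL)/L = 0.131*(9.59 - (-4.31))/0.611 = 2.9802

2.9802 rad/s


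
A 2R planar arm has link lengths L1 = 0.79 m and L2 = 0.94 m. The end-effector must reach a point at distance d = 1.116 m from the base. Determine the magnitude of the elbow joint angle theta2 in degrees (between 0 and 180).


cos(th2) = (d^2 - L1^2 - L2^2)/(2*L1*L2) = (1.116^2 - 0.79^2 - 0.94^2)/(2*0.79*0.94) = -0.17657151
th2 = acos(-0.17657151) = 100.1701 deg

100.1701 degrees


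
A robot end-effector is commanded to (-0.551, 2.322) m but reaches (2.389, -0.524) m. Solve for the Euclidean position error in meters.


dx = 2.389 - (-0.551) = 2.9400, dy = -0.524 - (2.322) = -2.8460
err = sqrt(8.643600 + 8.099716) = 4.0919

4.0919 m


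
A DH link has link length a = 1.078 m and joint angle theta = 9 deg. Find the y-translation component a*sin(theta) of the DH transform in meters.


a*sin(theta) = 1.078*sin(9 deg) = 0.1686

0.1686 m


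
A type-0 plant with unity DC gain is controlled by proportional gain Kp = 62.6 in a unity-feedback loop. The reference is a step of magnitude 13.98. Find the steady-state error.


e_ss = R/(1 + Kp) = 13.98/(1 + 62.6) = 13.98/63.6000 = 0.2198

0.2198


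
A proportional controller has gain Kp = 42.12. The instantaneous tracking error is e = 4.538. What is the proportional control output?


u_P = Kp * e = 42.12 * 4.538 = 191.1406

191.1406


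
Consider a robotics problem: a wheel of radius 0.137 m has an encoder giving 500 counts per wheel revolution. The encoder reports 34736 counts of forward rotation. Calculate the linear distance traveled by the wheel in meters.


revs = 34736/500 = 69.472000
d = revs * 2*pi*r = 69.472000 * 2*pi*0.137 = 59.8012

59.8012 m


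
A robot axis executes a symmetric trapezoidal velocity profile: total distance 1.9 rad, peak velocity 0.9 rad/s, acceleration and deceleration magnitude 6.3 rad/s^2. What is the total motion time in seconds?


t_acc = v/a = 0.9/6.3 = 0.142857 s
d_acc = v^2/(2a) = 0.064286 rad (each ramp)
d_cruise = 1.9 - 2*0.064286 = 1.771428 rad
t_cruise = 1.771428/0.9 = 1.968253 s
t_total = 2*0.142857 + 1.968253 = 2.2540

2.2540 s


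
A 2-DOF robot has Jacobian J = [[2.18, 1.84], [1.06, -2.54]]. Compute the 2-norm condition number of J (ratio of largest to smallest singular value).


JJ^T eigenvalues: trace(JJ^T) = 15.7132, det(JJ^T) = det(J)^2 = 56.06415376
s_max^2 = (15.7132 + sqrt(22.64803920))/2 = 10.23609780
s_min^2 = (15.7132 - sqrt(22.64803920))/2 = 5.47710220
kappa = s_max/s_min = sqrt(10.23609780/5.47710220) = 1.3671

1.3671


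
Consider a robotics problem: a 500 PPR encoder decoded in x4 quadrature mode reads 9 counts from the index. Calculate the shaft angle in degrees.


angle = counts * 360 / (PPR*4) = 9 * 360 / 2000 = 1.6200

1.6200 degrees


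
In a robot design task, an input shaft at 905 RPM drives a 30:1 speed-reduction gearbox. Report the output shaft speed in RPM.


omega_out = omega_in / N = 905 / 30 = 30.1667

30.1667 RPM


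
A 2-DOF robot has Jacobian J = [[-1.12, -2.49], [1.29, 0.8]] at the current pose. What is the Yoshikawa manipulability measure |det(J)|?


det(J) = -1.12*0.8 - (-2.49)*(1.29) = 2.3161
|det(J)| = 2.3161

2.3161


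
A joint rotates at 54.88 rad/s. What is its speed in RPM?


RPM = 54.88 * 60/(2*pi) = 524.0654

524.0654 RPM


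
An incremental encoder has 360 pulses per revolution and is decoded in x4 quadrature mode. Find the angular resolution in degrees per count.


resolution = 360 / (PPR * 4) = 360 / 1440 = 0.2500

0.2500 degrees


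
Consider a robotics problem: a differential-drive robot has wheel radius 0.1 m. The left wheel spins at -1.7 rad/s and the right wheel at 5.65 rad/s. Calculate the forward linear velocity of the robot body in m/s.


v = r*(wR + wL)/2 = 0.1*(5.65 + -1.7)/2 = 0.1975

0.1975 m/s


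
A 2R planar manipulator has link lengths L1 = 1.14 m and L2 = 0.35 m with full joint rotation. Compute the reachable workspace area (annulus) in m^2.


r_max = L1 + L2 = 1.4900, r_min = |L1 - L2| = 0.7900
A = pi*(r_max^2 - r_min^2) = pi*(2.2201 - 0.6241) = 5.0140

5.0140 m^2


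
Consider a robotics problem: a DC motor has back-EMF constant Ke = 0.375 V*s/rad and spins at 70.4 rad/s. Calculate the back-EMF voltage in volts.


V_emf = Ke * omega = 0.375*70.4 = 26.4000

26.4000 V


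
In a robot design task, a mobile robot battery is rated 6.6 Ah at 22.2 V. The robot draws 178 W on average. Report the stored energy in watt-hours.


E = capacity * V = 6.6*22.2 = 146.5200

146.5200 Wh


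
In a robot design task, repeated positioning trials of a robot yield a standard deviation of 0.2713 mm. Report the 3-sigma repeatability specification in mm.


repeatability = 3*sigma = 3*0.2713 = 0.8139

0.8139 mm


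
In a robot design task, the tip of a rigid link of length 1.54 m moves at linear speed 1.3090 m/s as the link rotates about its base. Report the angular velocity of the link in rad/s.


omega = v / L = 1.3090 / 1.54 = 0.8500

0.8500 rad/s


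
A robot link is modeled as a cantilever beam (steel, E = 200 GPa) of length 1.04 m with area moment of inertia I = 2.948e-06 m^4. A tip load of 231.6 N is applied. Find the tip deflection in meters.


delta = F*L^3/(3*E*I) = 231.6*1.04^3/(3*2.000e+11*2.948e-06)
      = 260.5185024/1768800 = 1.4729e-04

1.4729e-04 m


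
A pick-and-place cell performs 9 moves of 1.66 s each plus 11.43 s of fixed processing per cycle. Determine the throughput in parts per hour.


T_cycle = 9*1.66 + 11.43 = 26.3700 s
rate = 3600/T = 136.5188

136.5188 parts/hour


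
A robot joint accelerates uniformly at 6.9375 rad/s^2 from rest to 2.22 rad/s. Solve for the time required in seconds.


t = delta_omega / alpha = 2.22 / 6.9375 = 0.3200

0.3200 s


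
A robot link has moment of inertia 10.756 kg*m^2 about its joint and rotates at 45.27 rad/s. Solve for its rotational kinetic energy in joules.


KE = (1/2)*I*omega^2 = 0.5*10.756*45.27^2 = 11021.5275

11021.5275 J


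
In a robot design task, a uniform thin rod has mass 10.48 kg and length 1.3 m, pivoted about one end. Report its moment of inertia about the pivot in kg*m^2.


I = (1/3)*m*L^2 = (1/3)*10.48*1.3^2 = 5.9037

5.9037 kg*m^2


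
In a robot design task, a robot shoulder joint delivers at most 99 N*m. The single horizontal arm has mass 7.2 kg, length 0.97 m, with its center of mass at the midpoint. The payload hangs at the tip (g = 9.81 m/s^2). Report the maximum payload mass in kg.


tau_arm = m_arm*g*(L/2) = 7.2*9.81*0.97/2 = 34.2565 N*m
tau_payload = tau_max - tau_arm = 99 - 34.2565 = 64.7435
m_payload = tau_payload / (g*L) = 64.7435 / (9.81*0.97) = 6.8039

6.8039 kg


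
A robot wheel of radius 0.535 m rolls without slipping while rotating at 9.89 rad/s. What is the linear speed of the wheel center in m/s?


v = omega * r = 9.89 * 0.535 = 5.2912

5.2912 m/s


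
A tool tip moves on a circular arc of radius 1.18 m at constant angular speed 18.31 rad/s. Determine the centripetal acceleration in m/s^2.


a_c = omega^2 * r = 18.31^2 * 1.18 = 395.6022

395.6022 m/s^2


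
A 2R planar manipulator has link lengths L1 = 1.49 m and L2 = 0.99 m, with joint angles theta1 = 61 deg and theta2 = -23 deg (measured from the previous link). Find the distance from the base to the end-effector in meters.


x = L1*cos(th1) + L2*cos(th1+th2) = 1.502497
y = L1*sin(th1) + L2*sin(th1+th2) = 1.912688
d = sqrt(x^2 + y^2) = sqrt(2.257497 + 3.658375) = 2.4323

2.4323 m


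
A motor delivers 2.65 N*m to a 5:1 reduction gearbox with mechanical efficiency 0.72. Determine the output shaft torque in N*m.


tau_out = tau_in * N * eta = 2.65 * 5 * 0.72 = 9.5400

9.5400 N*m


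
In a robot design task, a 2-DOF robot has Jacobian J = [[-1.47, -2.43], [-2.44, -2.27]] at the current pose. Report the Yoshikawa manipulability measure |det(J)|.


det(J) = -1.47*-2.27 - (-2.43)*(-2.44) = -2.5923
|det(J)| = 2.5923

2.5923


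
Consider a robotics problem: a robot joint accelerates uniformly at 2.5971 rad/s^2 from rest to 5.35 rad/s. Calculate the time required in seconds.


t = delta_omega / alpha = 5.35 / 2.5971 = 2.0600

2.0600 s


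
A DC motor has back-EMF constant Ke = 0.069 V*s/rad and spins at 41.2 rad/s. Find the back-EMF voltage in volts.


V_emf = Ke * omega = 0.069*41.2 = 2.8428

2.8428 V


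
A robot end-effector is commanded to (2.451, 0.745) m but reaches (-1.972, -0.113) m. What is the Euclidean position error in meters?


dx = -1.972 - (2.451) = -4.4230, dy = -0.113 - (0.745) = -0.8580
err = sqrt(19.562929 + 0.736164) = 4.5055

4.5055 m


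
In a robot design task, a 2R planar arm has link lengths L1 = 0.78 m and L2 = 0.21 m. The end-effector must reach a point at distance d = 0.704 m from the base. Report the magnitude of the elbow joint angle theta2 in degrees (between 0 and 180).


cos(th2) = (d^2 - L1^2 - L2^2)/(2*L1*L2) = (0.704^2 - 0.78^2 - 0.21^2)/(2*0.78*0.21) = -0.47888889
th2 = acos(-0.47888889) = 118.6129 deg

118.6129 degrees


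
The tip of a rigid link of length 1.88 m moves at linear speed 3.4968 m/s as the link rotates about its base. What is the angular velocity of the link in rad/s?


omega = v / L = 3.4968 / 1.88 = 1.8600

1.8600 rad/s


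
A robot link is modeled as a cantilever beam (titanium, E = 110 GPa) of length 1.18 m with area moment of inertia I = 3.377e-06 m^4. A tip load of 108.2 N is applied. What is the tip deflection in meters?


delta = F*L^3/(3*E*I) = 108.2*1.18^3/(3*1.100e+11*3.377e-06)
      = 177.7760624/1114410 = 1.5952e-04

1.5952e-04 m


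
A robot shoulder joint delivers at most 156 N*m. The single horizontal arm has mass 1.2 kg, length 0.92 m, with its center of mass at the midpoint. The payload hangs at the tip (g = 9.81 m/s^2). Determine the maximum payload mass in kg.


tau_arm = m_arm*g*(L/2) = 1.2*9.81*0.92/2 = 5.4151 N*m
tau_payload = tau_max - tau_arm = 156 - 5.4151 = 150.5849
m_payload = tau_payload / (g*L) = 150.5849 / (9.81*0.92) = 16.6849

16.6849 kg


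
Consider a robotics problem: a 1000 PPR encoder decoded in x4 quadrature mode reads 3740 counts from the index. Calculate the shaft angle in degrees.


angle = counts * 360 / (PPR*4) = 3740 * 360 / 4000 = 336.6000

336.6000 degrees


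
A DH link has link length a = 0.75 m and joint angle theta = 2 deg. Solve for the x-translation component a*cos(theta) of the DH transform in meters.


a*cos(theta) = 0.75*cos(2 deg) = 0.7495

0.7495 m


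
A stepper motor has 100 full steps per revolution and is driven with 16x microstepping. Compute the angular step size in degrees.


step = 360/(100*16) = 360/1600 = 0.2250

0.2250 degrees


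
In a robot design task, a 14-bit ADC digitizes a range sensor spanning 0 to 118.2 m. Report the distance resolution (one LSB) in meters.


res = range / 2^n = 118.2/2^14 = 118.2/16384 = 0.0072

0.0072 m


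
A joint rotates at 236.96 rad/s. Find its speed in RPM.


RPM = 236.96 * 60/(2*pi) = 2262.8013

2262.8013 RPM


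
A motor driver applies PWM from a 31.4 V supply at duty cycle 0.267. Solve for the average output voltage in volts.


V_avg = V_supply * D = 31.4*0.267 = 8.3838

8.3838 V


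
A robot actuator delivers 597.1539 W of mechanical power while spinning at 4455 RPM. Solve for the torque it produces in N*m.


omega = 4455 * 2*pi/60 = 466.526509 rad/s
tau = P / omega = 597.1539 / 466.526509 = 1.2800

1.2800 N*m


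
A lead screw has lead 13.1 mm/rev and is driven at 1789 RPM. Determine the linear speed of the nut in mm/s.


v = lead * (RPM/60) = 13.1*1789/60 = 390.5983

390.5983 mm/s


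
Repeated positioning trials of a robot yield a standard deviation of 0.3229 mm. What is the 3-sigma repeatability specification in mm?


repeatability = 3*sigma = 3*0.3229 = 0.9687

0.9687 mm


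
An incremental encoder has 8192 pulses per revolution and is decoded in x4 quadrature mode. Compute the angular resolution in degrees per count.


resolution = 360 / (PPR * 4) = 360 / 32768 = 0.0110

0.0110 degrees


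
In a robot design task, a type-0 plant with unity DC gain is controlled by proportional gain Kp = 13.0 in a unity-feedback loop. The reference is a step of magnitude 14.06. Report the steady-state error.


e_ss = R/(1 + Kp) = 14.06/(1 + 13.0) = 14.06/14.0000 = 1.0043

1.0043


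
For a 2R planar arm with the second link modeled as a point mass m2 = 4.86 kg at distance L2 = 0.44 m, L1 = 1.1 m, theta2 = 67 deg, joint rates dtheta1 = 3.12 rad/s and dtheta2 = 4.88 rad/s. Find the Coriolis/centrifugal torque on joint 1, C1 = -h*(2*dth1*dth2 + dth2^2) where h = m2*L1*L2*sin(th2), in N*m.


h = m2*L1*L2*sin(th2) = 4.86*1.1*0.44*sin(67 deg) = 2.165248
C1 = -h*(2*3.12*4.88 + 4.88^2) = -2.165248*54.2656 = -117.4985

-117.4985 N*m


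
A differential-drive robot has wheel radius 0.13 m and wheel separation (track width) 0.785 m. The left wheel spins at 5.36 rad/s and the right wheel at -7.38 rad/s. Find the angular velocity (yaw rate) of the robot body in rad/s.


omega = r*(wR - wL)/L = 0.13*(-7.38 - (5.36))/0.785 = -2.1098

-2.1098 rad/s


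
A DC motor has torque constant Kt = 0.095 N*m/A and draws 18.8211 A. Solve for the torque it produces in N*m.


tau = Kt * I = 0.095*18.8211 = 1.7880

1.7880 N*m


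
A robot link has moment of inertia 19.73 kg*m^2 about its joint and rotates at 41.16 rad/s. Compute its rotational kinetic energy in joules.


KE = (1/2)*I*omega^2 = 0.5*19.73*41.16^2 = 16712.7463

16712.7463 J


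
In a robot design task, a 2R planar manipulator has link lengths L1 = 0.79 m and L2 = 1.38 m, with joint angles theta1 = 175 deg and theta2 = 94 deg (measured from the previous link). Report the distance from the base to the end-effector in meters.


x = L1*cos(th1) + L2*cos(th1+th2) = -0.811078
y = L1*sin(th1) + L2*sin(th1+th2) = -1.310937
d = sqrt(x^2 + y^2) = sqrt(0.657848 + 1.718556) = 1.5416

1.5416 m


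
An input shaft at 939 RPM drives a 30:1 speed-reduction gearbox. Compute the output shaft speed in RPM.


omega_out = omega_in / N = 939 / 30 = 31.3000

31.3000 RPM


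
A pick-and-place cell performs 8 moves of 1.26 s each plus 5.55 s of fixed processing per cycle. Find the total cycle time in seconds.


T = 8*1.26 + 5.55 = 15.6300

15.6300 s


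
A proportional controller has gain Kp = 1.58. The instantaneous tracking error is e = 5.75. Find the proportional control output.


u_P = Kp * e = 1.58 * 5.75 = 9.0850

9.0850


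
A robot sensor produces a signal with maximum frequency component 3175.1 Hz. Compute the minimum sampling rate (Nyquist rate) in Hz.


f_s,min = 2*f_max = 2*3175.1 = 6350.2000

6350.2000 Hz


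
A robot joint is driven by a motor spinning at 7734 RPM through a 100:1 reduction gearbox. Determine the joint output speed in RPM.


omega_joint = omega_motor / N = 7734 / 100 = 77.3400

77.3400 RPM


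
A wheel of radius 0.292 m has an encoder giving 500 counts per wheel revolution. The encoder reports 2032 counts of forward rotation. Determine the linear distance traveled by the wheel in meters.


revs = 2032/500 = 4.064000
d = revs * 2*pi*r = 4.064000 * 2*pi*0.292 = 7.4562

7.4562 m
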